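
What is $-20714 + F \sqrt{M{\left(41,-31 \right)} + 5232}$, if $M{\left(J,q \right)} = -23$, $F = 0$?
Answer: $-20714$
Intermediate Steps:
$-20714 + F \sqrt{M{\left(41,-31 \right)} + 5232} = -20714 + 0 \sqrt{-23 + 5232} = -20714 + 0 \sqrt{5209} = -20714 + 0 = -20714$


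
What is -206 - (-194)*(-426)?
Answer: -82850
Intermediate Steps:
-206 - (-194)*(-426) = -206 - 194*426 = -206 - 82644 = -82850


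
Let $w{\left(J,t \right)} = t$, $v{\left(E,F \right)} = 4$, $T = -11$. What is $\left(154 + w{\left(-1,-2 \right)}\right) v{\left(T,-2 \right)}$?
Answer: $608$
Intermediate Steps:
$\left(154 + w{\left(-1,-2 \right)}\right) v{\left(T,-2 \right)} = \left(154 - 2\right) 4 = 152 \cdot 4 = 608$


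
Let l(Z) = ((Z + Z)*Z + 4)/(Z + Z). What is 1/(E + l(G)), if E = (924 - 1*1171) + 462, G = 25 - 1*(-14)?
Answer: 39/9908 ≈ 0.0039362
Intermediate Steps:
G = 39 (G = 25 + 14 = 39)
E = 215 (E = (924 - 1171) + 462 = -247 + 462 = 215)
l(Z) = (4 + 2*Z**2)/(2*Z) (l(Z) = ((2*Z)*Z + 4)/((2*Z)) = (2*Z**2 + 4)*(1/(2*Z)) = (4 + 2*Z**2)*(1/(2*Z)) = (4 + 2*Z**2)/(2*Z))
1/(E + l(G)) = 1/(215 + (39 + 2/39)) = 1/(215 + 1523/39) = 1/(9908/39) = 39/9908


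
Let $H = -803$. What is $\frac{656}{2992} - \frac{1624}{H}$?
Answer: $\frac{30601}{13651} \approx 2.2417$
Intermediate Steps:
$\frac{656}{2992} - \frac{1624}{H} = \frac{656}{2992} - \frac{1624}{-803} = 656 \cdot \frac{1}{2992} - - \frac{1624}{803} = \frac{41}{187} + \frac{1624}{803} = \frac{30601}{13651}$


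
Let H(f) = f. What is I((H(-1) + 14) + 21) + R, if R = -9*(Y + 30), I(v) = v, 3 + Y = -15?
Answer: -74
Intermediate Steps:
Y = -18 (Y = -3 - 15 = -18)
R = -108 (R = -9*(-18 + 30) = -9*12 = -108)
I((H(-1) + 14) + 21) + R = ((-1 + 14) + 21) - 108 = (13 + 21) - 108 = 34 - 108 = -74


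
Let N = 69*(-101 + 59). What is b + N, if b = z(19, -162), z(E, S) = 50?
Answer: -2848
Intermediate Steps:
b = 50
N = -2898 (N = 69*(-42) = -2898)
b + N = 50 - 2898 = -2848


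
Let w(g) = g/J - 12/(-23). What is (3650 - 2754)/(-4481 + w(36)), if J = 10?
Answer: -103040/514841 ≈ -0.20014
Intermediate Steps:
w(g) = 12/23 + g/10 (w(g) = g/10 - 12/(-23) = g*(⅒) - 12*(-1/23) = g/10 + 12/23 = 12/23 + g/10)
(3650 - 2754)/(-4481 + w(36)) = (3650 - 2754)/(-4481 + (12/23 + (⅒)*36)) = 896/(-4481 + (12/23 + 18/5)) = 896/(-4481 + 474/115) = 896/(-514841/115) = 896*(-115/514841) = -103040/514841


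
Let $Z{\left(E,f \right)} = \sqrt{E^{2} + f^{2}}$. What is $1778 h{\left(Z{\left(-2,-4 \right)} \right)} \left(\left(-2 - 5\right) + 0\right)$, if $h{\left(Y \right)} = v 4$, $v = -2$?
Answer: $99568$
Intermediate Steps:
$h{\left(Y \right)} = -8$ ($h{\left(Y \right)} = \left(-2\right) 4 = -8$)
$1778 h{\left(Z{\left(-2,-4 \right)} \right)} \left(\left(-2 - 5\right) + 0\right) = 1778 \left(- 8 \left(\left(-2 - 5\right) + 0\right)\right) = 1778 \left(- 8 \left(-7 + 0\right)\right) = 1778 \left(\left(-8\right) \left(-7\right)\right) = 1778 \cdot 56 = 99568$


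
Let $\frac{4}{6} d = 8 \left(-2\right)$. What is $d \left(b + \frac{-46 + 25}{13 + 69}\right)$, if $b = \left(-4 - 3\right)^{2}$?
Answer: $- \frac{47964}{41} \approx -1169.9$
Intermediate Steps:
$d = -24$ ($d = \frac{3 \cdot 8 \left(-2\right)}{2} = \frac{3}{2} \left(-16\right) = -24$)
$b = 49$ ($b = \left(-7\right)^{2} = 49$)
$d \left(b + \frac{-46 + 25}{13 + 69}\right) = - 24 \left(49 + \frac{-46 + 25}{13 + 69}\right) = - 24 \left(49 - \frac{21}{82}\right) = \left(-24\right) \frac{3997}{82} = - \frac{47964}{41}$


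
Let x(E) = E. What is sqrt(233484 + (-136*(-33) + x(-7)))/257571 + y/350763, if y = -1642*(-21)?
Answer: 1642/16703 + sqrt(237965)/257571 ≈ 0.10020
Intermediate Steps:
y = 34482
sqrt(233484 + (-136*(-33) + x(-7)))/257571 + y/350763 = sqrt(233484 + (-136*(-33) - 7))/257571 + 34482/350763 = sqrt(233484 + (4488 - 7))*(1/257571) + 34482*(1/350763) = sqrt(233484 + 4481)*(1/257571) + 1642/16703 = sqrt(237965)*(1/257571) + 1642/16703 = sqrt(237965)/257571 + 1642/16703 = 1642/16703 + sqrt(237965)/257571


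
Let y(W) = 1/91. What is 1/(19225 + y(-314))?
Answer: 91/1749476 ≈ 5.2016e-5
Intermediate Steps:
y(W) = 1/91
1/(19225 + y(-314)) = 1/(19225 + 1/91) = 1/(1749476/91) = 91/1749476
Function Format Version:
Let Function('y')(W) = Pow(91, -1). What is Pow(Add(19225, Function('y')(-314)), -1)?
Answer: Rational(91, 1749476) ≈ 5.2016e-5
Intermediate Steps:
Function('y')(W) = Rational(1, 91)
Pow(Add(19225, Function('y')(-314)), -1) = Pow(Add(19225, Rational(1, 91)), -1) = Pow(Rational(1749476, 91), -1) = Rational(91, 1749476)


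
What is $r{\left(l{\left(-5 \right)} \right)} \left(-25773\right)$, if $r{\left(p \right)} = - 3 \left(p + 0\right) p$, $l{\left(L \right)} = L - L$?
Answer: $0$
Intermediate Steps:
$l{\left(L \right)} = 0$
$r{\left(p \right)} = - 3 p^{2}$ ($r{\left(p \right)} = - 3 p p = - 3 p^{2}$)
$r{\left(l{\left(-5 \right)} \right)} \left(-25773\right) = - 3 \cdot 0^{2} \left(-25773\right) = \left(-3\right) 0 \left(-25773\right) = 0 \left(-25773\right) = 0$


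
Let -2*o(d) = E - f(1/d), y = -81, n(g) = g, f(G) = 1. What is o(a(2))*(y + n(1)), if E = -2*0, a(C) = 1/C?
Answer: -40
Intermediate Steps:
a(C) = 1/C
E = 0
o(d) = ½ (o(d) = -(0 - 1*1)/2 = -(0 - 1)/2 = -½*(-1) = ½)
o(a(2))*(y + n(1)) = (-81 + 1)/2 = (½)*(-80) = -40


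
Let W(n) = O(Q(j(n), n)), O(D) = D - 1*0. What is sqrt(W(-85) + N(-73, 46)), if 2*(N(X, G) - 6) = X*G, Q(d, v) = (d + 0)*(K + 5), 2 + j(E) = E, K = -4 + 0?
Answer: 4*I*sqrt(110) ≈ 41.952*I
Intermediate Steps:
K = -4
j(E) = -2 + E
Q(d, v) = d (Q(d, v) = (d + 0)*(-4 + 5) = d*1 = d)
N(X, G) = 6 + G*X/2 (N(X, G) = 6 + (X*G)/2 = 6 + (G*X)/2 = 6 + G*X/2)
O(D) = D (O(D) = D + 0 = D)
W(n) = -2 + n
sqrt(W(-85) + N(-73, 46)) = sqrt((-2 - 85) + (6 + (1/2)*46*(-73))) = sqrt(-87 + (6 - 1679)) = sqrt(-87 - 1673) = sqrt(-1760) = 4*I*sqrt(110)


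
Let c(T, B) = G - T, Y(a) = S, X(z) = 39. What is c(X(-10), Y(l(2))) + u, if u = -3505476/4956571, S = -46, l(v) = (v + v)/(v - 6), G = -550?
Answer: -2922925795/4956571 ≈ -589.71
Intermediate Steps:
l(v) = 2*v/(-6 + v) (l(v) = (2*v)/(-6 + v) = 2*v/(-6 + v))
Y(a) = -46
c(T, B) = -550 - T
u = -3505476/4956571 (u = -3505476*1/4956571 = -3505476/4956571 ≈ -0.70724)
c(X(-10), Y(l(2))) + u = (-550 - 1*39) - 3505476/4956571 = (-550 - 39) - 3505476/4956571 = -589 - 3505476/4956571 = -2922925795/4956571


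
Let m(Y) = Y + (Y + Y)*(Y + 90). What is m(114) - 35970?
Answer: 10656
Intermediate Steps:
m(Y) = Y + 2*Y*(90 + Y) (m(Y) = Y + (2*Y)*(90 + Y) = Y + 2*Y*(90 + Y))
m(114) - 35970 = 114*(181 + 2*114) - 35970 = 114*(181 + 228) - 35970 = 114*409 - 35970 = 46626 - 35970 = 10656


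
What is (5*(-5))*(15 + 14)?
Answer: -725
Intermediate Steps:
(5*(-5))*(15 + 14) = -25*29 = -725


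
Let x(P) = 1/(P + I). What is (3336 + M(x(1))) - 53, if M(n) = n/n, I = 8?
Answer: 3284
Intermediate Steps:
x(P) = 1/(8 + P) (x(P) = 1/(P + 8) = 1/(8 + P))
M(n) = 1
(3336 + M(x(1))) - 53 = (3336 + 1) - 53 = 3337 - 53 = 3284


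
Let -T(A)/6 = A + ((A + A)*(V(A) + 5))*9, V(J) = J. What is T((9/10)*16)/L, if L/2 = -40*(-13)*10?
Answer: -47277/16250 ≈ -2.9094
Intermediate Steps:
L = 10400 (L = 2*(-40*(-13)*10) = 2*(520*10) = 2*5200 = 10400)
T(A) = -6*A - 108*A*(5 + A) (T(A) = -6*(A + ((A + A)*(A + 5))*9) = -6*(A + ((2*A)*(5 + A))*9) = -6*(A + (2*A*(5 + A))*9) = -6*(A + 18*A*(5 + A)) = -6*A - 108*A*(5 + A))
T((9/10)*16)/L = -6*(9/10)*16*(91 + 18*((9/10)*16))/10400 = -6*(9*(⅒))*16*(91 + 18*((9*(⅒))*16))*(1/10400) = -6*(9/10)*16*(91 + 18*((9/10)*16))*(1/10400) = -6*72/5*(91 + 18*(72/5))*(1/10400) = -6*72/5*(91 + 1296/5)*(1/10400) = -6*72/5*1751/5*(1/10400) = -756432/25*1/10400 = -47277/16250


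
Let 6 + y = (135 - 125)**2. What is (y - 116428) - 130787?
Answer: -247121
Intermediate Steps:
y = 94 (y = -6 + (135 - 125)**2 = -6 + 10**2 = -6 + 100 = 94)
(y - 116428) - 130787 = (94 - 116428) - 130787 = -116334 - 130787 = -247121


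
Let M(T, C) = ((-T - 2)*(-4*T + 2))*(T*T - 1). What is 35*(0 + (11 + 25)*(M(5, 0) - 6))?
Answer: 3802680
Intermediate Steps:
M(T, C) = (-1 + T²)*(-2 - T)*(2 - 4*T) (M(T, C) = ((-2 - T)*(2 - 4*T))*(T² - 1) = ((-2 - T)*(2 - 4*T))*(-1 + T²) = (-1 + T²)*(-2 - T)*(2 - 4*T))
35*(0 + (11 + 25)*(M(5, 0) - 6)) = 35*(0 + (11 + 25)*((4 - 8*5² - 6*5 + 4*5⁴ + 6*5³) - 6)) = 35*(0 + 36*((4 - 8*25 - 30 + 4*625 + 6*125) - 6)) = 35*(0 + 36*((4 - 200 - 30 + 2500 + 750) - 6)) = 35*(0 + 36*(3024 - 6)) = 35*(0 + 36*3018) = 35*(0 + 108648) = 35*108648 = 3802680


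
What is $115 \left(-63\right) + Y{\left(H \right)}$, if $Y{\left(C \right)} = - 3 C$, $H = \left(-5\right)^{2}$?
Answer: $-7320$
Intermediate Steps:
$H = 25$
$115 \left(-63\right) + Y{\left(H \right)} = 115 \left(-63\right) - 75 = -7245 - 75 = -7320$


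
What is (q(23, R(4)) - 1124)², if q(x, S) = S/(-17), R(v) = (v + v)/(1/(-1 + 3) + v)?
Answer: 29579872144/23409 ≈ 1.2636e+6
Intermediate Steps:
R(v) = 2*v/(½ + v) (R(v) = (2*v)/(1/2 + v) = (2*v)/(½ + v) = 2*v/(½ + v))
q(x, S) = -S/17 (q(x, S) = S*(-1/17) = -S/17)
(q(23, R(4)) - 1124)² = (-4*4/(17*(1 + 2*4)) - 1124)² = (-4*4/(17*(1 + 8)) - 1124)² = (-4*4/(17*9) - 1124)² = (-1/17*16/9 - 1124)² = (-16/153 - 1124)² = (-171988/153)² = 29579872144/23409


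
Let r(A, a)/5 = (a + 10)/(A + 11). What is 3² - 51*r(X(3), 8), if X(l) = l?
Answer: -2232/7 ≈ -318.86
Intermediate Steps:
r(A, a) = 5*(10 + a)/(11 + A) (r(A, a) = 5*((a + 10)/(A + 11)) = 5*((10 + a)/(11 + A)) = 5*(10 + a)/(11 + A))
3² - 51*r(X(3), 8) = 3² - 255*(10 + 8)/(11 + 3) = 9 - 255*18/14 = 9 - 51*45/7 = 9 - 2295/7 = -2232/7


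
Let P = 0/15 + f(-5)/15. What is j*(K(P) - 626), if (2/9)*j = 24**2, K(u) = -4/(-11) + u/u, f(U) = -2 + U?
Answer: -17809632/11 ≈ -1.6191e+6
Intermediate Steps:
P = -7/15 (P = 0/15 + (-2 - 5)/15 = 0*(1/15) - 7*1/15 = 0 - 7/15 = -7/15 ≈ -0.46667)
K(u) = 15/11 (K(u) = -4*(-1/11) + 1 = 4/11 + 1 = 15/11)
j = 2592 (j = (9/2)*24**2 = (9/2)*576 = 2592)
j*(K(P) - 626) = 2592*(15/11 - 626) = 2592*(-6871/11) = -17809632/11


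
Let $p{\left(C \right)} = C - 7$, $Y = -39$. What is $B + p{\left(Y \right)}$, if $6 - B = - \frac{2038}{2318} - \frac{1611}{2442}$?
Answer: $- \frac{36285191}{943426} \approx -38.461$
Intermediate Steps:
$B = \frac{7112405}{943426}$ ($B = 6 - \left(- \frac{2038}{2318} - \frac{1611}{2442}\right) = 6 - \left(\left(-2038\right) \frac{1}{2318} - \frac{537}{814}\right) = 6 - \left(- \frac{1019}{1159} - \frac{537}{814}\right) = 6 - - \frac{1451849}{943426} = 6 + \frac{1451849}{943426} = \frac{7112405}{943426} \approx 7.5389$)
$p{\left(C \right)} = -7 + C$
$B + p{\left(Y \right)} = \frac{7112405}{943426} - 46 = - \frac{36285191}{943426}$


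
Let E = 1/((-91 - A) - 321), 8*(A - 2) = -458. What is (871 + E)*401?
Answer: 498408113/1427 ≈ 3.4927e+5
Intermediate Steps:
A = -221/4 (A = 2 + (⅛)*(-458) = 2 - 229/4 = -221/4 ≈ -55.250)
E = -4/1427 (E = 1/((-91 - 1*(-221/4)) - 321) = 1/((-91 + 221/4) - 321) = 1/(-143/4 - 321) = 1/(-1427/4) = -4/1427 ≈ -0.0028031)
(871 + E)*401 = (871 - 4/1427)*401 = (1242913/1427)*401 = 498408113/1427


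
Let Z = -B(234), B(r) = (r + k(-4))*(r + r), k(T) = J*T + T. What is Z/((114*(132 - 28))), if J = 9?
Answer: -291/38 ≈ -7.6579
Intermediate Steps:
k(T) = 10*T (k(T) = 9*T + T = 10*T)
B(r) = 2*r*(-40 + r) (B(r) = (r + 10*(-4))*(r + r) = (r - 40)*(2*r) = (-40 + r)*(2*r) = 2*r*(-40 + r))
Z = -90792 (Z = -2*234*(-40 + 234) = -2*234*194 = -1*90792 = -90792)
Z/((114*(132 - 28))) = -90792*1/(114*(132 - 28)) = -90792/(114*104) = -90792/11856 = -90792*1/11856 = -291/38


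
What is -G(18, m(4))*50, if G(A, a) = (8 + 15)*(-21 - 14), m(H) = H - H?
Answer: 40250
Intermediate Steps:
m(H) = 0
G(A, a) = -805 (G(A, a) = 23*(-35) = -805)
-G(18, m(4))*50 = -(-805)*50 = -1*(-40250) = 40250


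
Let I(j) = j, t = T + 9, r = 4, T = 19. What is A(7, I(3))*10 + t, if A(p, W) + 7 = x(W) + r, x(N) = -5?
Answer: -52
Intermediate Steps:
t = 28 (t = 19 + 9 = 28)
A(p, W) = -8 (A(p, W) = -7 + (-5 + 4) = -7 - 1 = -8)
A(7, I(3))*10 + t = -8*10 + 28 = -80 + 28 = -52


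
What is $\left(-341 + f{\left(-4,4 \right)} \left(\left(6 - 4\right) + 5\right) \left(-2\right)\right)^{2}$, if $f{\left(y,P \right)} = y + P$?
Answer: $116281$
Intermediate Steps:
$f{\left(y,P \right)} = P + y$
$\left(-341 + f{\left(-4,4 \right)} \left(\left(6 - 4\right) + 5\right) \left(-2\right)\right)^{2} = \left(-341 + \left(4 - 4\right) \left(\left(6 - 4\right) + 5\right) \left(-2\right)\right)^{2} = \left(-341 + 0 \left(2 + 5\right) \left(-2\right)\right)^{2} = \left(-341 + 0 \cdot 7 \left(-2\right)\right)^{2} = \left(-341 + 0 \left(-14\right)\right)^{2} = \left(-341 + 0\right)^{2} = \left(-341\right)^{2} = 116281$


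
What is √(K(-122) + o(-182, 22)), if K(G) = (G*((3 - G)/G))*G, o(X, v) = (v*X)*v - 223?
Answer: I*√103561 ≈ 321.81*I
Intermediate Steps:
o(X, v) = -223 + X*v² (o(X, v) = (X*v)*v - 223 = X*v² - 223 = -223 + X*v²)
K(G) = G*(3 - G) (K(G) = (G*((3 - G)/G))*G = (3 - G)*G = G*(3 - G))
√(K(-122) + o(-182, 22)) = √(-122*(3 - 1*(-122)) + (-223 - 182*22²)) = √(-122*(3 + 122) + (-223 - 182*484)) = √(-122*125 + (-223 - 88088)) = √(-15250 - 88311) = √(-103561) = I*√103561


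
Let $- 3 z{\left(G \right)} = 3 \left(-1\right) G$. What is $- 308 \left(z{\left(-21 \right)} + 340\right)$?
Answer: $-98252$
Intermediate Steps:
$z{\left(G \right)} = G$ ($z{\left(G \right)} = - \frac{3 \left(-1\right) G}{3} = - \frac{\left(-3\right) G}{3} = G$)
$- 308 \left(z{\left(-21 \right)} + 340\right) = - 308 \left(-21 + 340\right) = \left(-308\right) 319 = -98252$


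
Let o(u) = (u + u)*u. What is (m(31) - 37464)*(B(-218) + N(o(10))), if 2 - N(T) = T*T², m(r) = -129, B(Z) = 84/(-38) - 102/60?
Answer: 57141373646259/190 ≈ 3.0074e+11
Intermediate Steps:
o(u) = 2*u² (o(u) = (2*u)*u = 2*u²)
B(Z) = -743/190 (B(Z) = 84*(-1/38) - 102*1/60 = -42/19 - 17/10 = -743/190)
N(T) = 2 - T³ (N(T) = 2 - T*T² = 2 - T³)
(m(31) - 37464)*(B(-218) + N(o(10))) = (-129 - 37464)*(-743/190 + (2 - (2*10²)³)) = -37593*(-743/190 + (2 - (2*100)³)) = -37593*(-743/190 + (2 - 1*200³)) = -37593*(-743/190 + (2 - 1*8000000)) = -37593*(-743/190 + (2 - 8000000)) = -37593*(-743/190 - 7999998) = -37593*(-1520000363/190) = 57141373646259/190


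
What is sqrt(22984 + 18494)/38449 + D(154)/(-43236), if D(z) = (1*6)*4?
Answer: -2/3603 + sqrt(41478)/38449 ≈ 0.0047418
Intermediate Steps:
D(z) = 24 (D(z) = 6*4 = 24)
sqrt(22984 + 18494)/38449 + D(154)/(-43236) = sqrt(22984 + 18494)/38449 + 24/(-43236) = sqrt(41478)*(1/38449) + 24*(-1/43236) = sqrt(41478)/38449 - 2/3603 = -2/3603 + sqrt(41478)/38449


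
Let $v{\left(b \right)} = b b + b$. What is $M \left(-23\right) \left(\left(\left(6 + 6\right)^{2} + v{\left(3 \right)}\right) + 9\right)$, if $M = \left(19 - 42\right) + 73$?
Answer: $-189750$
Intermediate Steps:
$M = 50$ ($M = -23 + 73 = 50$)
$v{\left(b \right)} = b + b^{2}$ ($v{\left(b \right)} = b^{2} + b = b + b^{2}$)
$M \left(-23\right) \left(\left(\left(6 + 6\right)^{2} + v{\left(3 \right)}\right) + 9\right) = 50 \left(-23\right) \left(\left(\left(6 + 6\right)^{2} + 3 \left(1 + 3\right)\right) + 9\right) = - 1150 \left(\left(12^{2} + 3 \cdot 4\right) + 9\right) = - 1150 \left(\left(144 + 12\right) + 9\right) = - 1150 \left(156 + 9\right) = \left(-1150\right) 165 = -189750$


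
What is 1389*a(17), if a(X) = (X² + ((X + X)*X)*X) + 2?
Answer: 14052513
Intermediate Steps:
a(X) = 2 + X² + 2*X³ (a(X) = (X² + ((2*X)*X)*X) + 2 = (X² + (2*X²)*X) + 2 = (X² + 2*X³) + 2 = 2 + X² + 2*X³)
1389*a(17) = 1389*(2 + 17² + 2*17³) = 1389*(2 + 289 + 2*4913) = 1389*(2 + 289 + 9826) = 1389*10117 = 14052513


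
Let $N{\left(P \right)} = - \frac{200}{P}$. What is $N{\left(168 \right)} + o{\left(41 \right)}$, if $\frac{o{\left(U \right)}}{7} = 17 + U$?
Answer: $\frac{8501}{21} \approx 404.81$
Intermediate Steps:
$o{\left(U \right)} = 119 + 7 U$ ($o{\left(U \right)} = 7 \left(17 + U\right) = 119 + 7 U$)
$N{\left(168 \right)} + o{\left(41 \right)} = - \frac{200}{168} + \left(119 + 7 \cdot 41\right) = \left(-200\right) \frac{1}{168} + \left(119 + 287\right) = - \frac{25}{21} + 406 = \frac{8501}{21}$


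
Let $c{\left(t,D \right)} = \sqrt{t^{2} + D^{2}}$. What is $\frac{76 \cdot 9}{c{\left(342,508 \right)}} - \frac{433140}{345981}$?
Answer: $- \frac{144380}{115327} + \frac{342 \sqrt{93757}}{93757} \approx -0.13499$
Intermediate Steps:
$c{\left(t,D \right)} = \sqrt{D^{2} + t^{2}}$
$\frac{76 \cdot 9}{c{\left(342,508 \right)}} - \frac{433140}{345981} = \frac{76 \cdot 9}{\sqrt{508^{2} + 342^{2}}} - \frac{433140}{345981} = \frac{684}{\sqrt{258064 + 116964}} - \frac{144380}{115327} = \frac{684}{\sqrt{375028}} - \frac{144380}{115327} = \frac{684}{2 \sqrt{93757}} - \frac{144380}{115327} = 684 \frac{\sqrt{93757}}{187514} - \frac{144380}{115327} = \frac{342 \sqrt{93757}}{93757} - \frac{144380}{115327} = - \frac{144380}{115327} + \frac{342 \sqrt{93757}}{93757}$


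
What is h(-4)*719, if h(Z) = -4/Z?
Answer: 719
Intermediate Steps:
h(-4)*719 = -4/(-4)*719 = -4*(-¼)*719 = 1*719 = 719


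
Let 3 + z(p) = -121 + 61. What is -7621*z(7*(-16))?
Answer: 480123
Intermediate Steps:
z(p) = -63 (z(p) = -3 + (-121 + 61) = -3 - 60 = -63)
-7621*z(7*(-16)) = -7621/(1/(-63)) = -7621/(-1/63) = -7621*(-63) = 480123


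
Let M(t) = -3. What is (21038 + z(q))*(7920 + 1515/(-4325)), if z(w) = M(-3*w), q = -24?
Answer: 28820040879/173 ≈ 1.6659e+8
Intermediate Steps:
z(w) = -3
(21038 + z(q))*(7920 + 1515/(-4325)) = (21038 - 3)*(7920 + 1515/(-4325)) = 21035*(7920 + 1515*(-1/4325)) = 21035*(7920 - 303/865) = 21035*(6850497/865) = 28820040879/173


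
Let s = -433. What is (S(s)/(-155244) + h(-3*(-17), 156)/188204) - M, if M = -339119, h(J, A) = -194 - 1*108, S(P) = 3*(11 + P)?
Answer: 206421327935790/608698787 ≈ 3.3912e+5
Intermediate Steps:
S(P) = 33 + 3*P
h(J, A) = -302 (h(J, A) = -194 - 108 = -302)
(S(s)/(-155244) + h(-3*(-17), 156)/188204) - M = ((33 + 3*(-433))/(-155244) - 302/188204) - 1*(-339119) = ((33 - 1299)*(-1/155244) - 302*1/188204) + 339119 = (-1266*(-1/155244) - 151/94102) + 339119 = (211/25874 - 151/94102) + 339119 = 3987137/608698787 + 339119 = 206421327935790/608698787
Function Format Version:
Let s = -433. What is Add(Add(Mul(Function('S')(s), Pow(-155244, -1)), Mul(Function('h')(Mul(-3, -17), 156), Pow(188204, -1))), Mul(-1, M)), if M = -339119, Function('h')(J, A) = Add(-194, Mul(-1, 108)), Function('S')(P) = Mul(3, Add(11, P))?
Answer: Rational(206421327935790, 608698787) ≈ 3.3912e+5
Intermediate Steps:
Function('S')(P) = Add(33, Mul(3, P))
Function('h')(J, A) = -302 (Function('h')(J, A) = Add(-194, -108) = -302)
Add(Add(Mul(Function('S')(s), Pow(-155244, -1)), Mul(Function('h')(Mul(-3, -17), 156), Pow(188204, -1))), Mul(-1, M)) = Add(Add(Mul(Add(33, Mul(3, -433)), Pow(-155244, -1)), Mul(-302, Pow(188204, -1))), Mul(-1, -339119)) = Add(Add(Mul(Add(33, -1299), Rational(-1, 155244)), Mul(-302, Rational(1, 188204))), 339119) = Add(Add(Mul(-1266, Rational(-1, 155244)), Rational(-151, 94102)), 339119) = Add(Add(Rational(211, 25874), Rational(-151, 94102)), 339119) = Add(Rational(3987137, 608698787), 339119) = Rational(206421327935790, 608698787)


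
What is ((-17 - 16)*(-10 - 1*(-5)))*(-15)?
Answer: -2475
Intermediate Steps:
((-17 - 16)*(-10 - 1*(-5)))*(-15) = -33*(-10 + 5)*(-15) = -33*(-5)*(-15) = 165*(-15) = -2475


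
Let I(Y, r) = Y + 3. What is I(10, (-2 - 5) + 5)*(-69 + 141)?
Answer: 936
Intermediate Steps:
I(Y, r) = 3 + Y
I(10, (-2 - 5) + 5)*(-69 + 141) = (3 + 10)*(-69 + 141) = 13*72 = 936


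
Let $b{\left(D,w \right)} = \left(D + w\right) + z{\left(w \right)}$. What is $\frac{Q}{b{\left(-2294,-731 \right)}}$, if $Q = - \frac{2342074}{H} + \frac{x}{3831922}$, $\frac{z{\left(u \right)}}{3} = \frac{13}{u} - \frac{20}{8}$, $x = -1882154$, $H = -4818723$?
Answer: $\frac{9913809793762}{5847583195183716597} \approx 1.6954 \cdot 10^{-6}$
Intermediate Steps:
$z{\left(u \right)} = - \frac{15}{2} + \frac{39}{u}$ ($z{\left(u \right)} = 3 \left(\frac{13}{u} - \frac{20}{8}\right) = 3 \left(\frac{13}{u} - \frac{5}{2}\right) = 3 \left(- \frac{5}{2} + \frac{13}{u}\right) = - \frac{15}{2} + \frac{39}{u}$)
$Q = - \frac{6780991651}{1318926476829}$ ($Q = - \frac{2342074}{-4818723} - \frac{1882154}{3831922} = \left(-2342074\right) \left(- \frac{1}{4818723}\right) - \frac{941077}{1915961} = \frac{334582}{688389} - \frac{941077}{1915961} = - \frac{6780991651}{1318926476829} \approx -0.0051413$)
$b{\left(D,w \right)} = - \frac{15}{2} + D + w + \frac{39}{w}$ ($b{\left(D,w \right)} = \left(D + w\right) - \left(\frac{15}{2} - \frac{39}{w}\right) = - \frac{15}{2} + D + w + \frac{39}{w}$)
$\frac{Q}{b{\left(-2294,-731 \right)}} = - \frac{6780991651}{1318926476829 \left(- \frac{15}{2} - 2294 - 731 + \frac{39}{-731}\right)} = - \frac{6780991651}{1318926476829 \left(- \frac{15}{2} - 2294 - 731 + 39 \left(- \frac{1}{731}\right)\right)} = - \frac{6780991651}{1318926476829 \left(- \frac{15}{2} - 2294 - 731 - \frac{39}{731}\right)} = - \frac{6780991651}{1318926476829 \left(- \frac{4433593}{1462}\right)} = \left(- \frac{6780991651}{1318926476829}\right) \left(- \frac{1462}{4433593}\right) = \frac{9913809793762}{5847583195183716597}$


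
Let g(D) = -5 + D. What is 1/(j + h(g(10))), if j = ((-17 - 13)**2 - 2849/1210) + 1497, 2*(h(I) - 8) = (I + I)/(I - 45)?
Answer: 440/1057109 ≈ 0.00041623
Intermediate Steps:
h(I) = 8 + I/(-45 + I) (h(I) = 8 + ((I + I)/(I - 45))/2 = 8 + ((2*I)/(-45 + I))/2 = 8 + (2*I/(-45 + I))/2 = 8 + I/(-45 + I))
j = 263411/110 (j = ((-30)**2 - 2849*1/1210) + 1497 = (900 - 259/110) + 1497 = 98741/110 + 1497 = 263411/110 ≈ 2394.6)
1/(j + h(g(10))) = 1/(263411/110 + 9*(-40 + (-5 + 10))/(-45 + (-5 + 10))) = 1/(263411/110 + 9*(-40 + 5)/(-45 + 5)) = 1/(263411/110 + 9*(-35)/(-40)) = 1/(263411/110 + 9*(-1/40)*(-35)) = 1/(263411/110 + 63/8) = 1/(1057109/440) = 440/1057109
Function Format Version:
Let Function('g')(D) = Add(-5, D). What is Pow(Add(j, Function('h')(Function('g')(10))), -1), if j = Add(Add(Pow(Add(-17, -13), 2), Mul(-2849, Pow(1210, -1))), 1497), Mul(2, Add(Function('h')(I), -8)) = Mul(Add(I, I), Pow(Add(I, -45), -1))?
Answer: Rational(440, 1057109) ≈ 0.00041623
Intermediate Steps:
Function('h')(I) = Add(8, Mul(I, Pow(Add(-45, I), -1))) (Function('h')(I) = Add(8, Mul(Rational(1, 2), Mul(Add(I, I), Pow(Add(I, -45), -1)))) = Add(8, Mul(Rational(1, 2), Mul(Mul(2, I), Pow(Add(-45, I), -1)))) = Add(8, Mul(Rational(1, 2), Mul(2, I, Pow(Add(-45, I), -1)))) = Add(8, Mul(I, Pow(Add(-45, I), -1))))
j = Rational(263411, 110) (j = Add(Add(Pow(-30, 2), Mul(-2849, Rational(1, 1210))), 1497) = Add(Add(900, Rational(-259, 110)), 1497) = Add(Rational(98741, 110), 1497) = Rational(263411, 110) ≈ 2394.6)
Pow(Add(j, Function('h')(Function('g')(10))), -1) = Pow(Add(Rational(263411, 110), Mul(9, Pow(Add(-45, Add(-5, 10)), -1), Add(-40, Add(-5, 10)))), -1) = Pow(Add(Rational(263411, 110), Mul(9, Pow(Add(-45, 5), -1), Add(-40, 5))), -1) = Pow(Add(Rational(263411, 110), Mul(9, Pow(-40, -1), -35)), -1) = Pow(Add(Rational(263411, 110), Mul(9, Rational(-1, 40), -35)), -1) = Pow(Add(Rational(263411, 110), Rational(63, 8)), -1) = Pow(Rational(1057109, 440), -1) = Rational(440, 1057109)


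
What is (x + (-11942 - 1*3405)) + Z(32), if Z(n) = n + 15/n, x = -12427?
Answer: -887729/32 ≈ -27742.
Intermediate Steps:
(x + (-11942 - 1*3405)) + Z(32) = (-12427 + (-11942 - 1*3405)) + (32 + 15/32) = (-12427 + (-11942 - 3405)) + (32 + 15*(1/32)) = (-12427 - 15347) + (32 + 15/32) = -27774 + 1039/32 = -887729/32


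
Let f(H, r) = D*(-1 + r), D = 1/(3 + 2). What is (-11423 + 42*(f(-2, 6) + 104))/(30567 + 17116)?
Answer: -7013/47683 ≈ -0.14708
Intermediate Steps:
D = 1/5 ≈ 0.20000
f(H, r) = -1/5 + r/5 (f(H, r) = (-1 + r)/5 = -1/5 + r/5)
(-11423 + 42*(f(-2, 6) + 104))/(30567 + 17116) = (-11423 + 42*((-1/5 + (1/5)*6) + 104))/(30567 + 17116) = (-11423 + 42*((-1/5 + 6/5) + 104))/47683 = (-11423 + 42*(1 + 104))*(1/47683) = (-11423 + 42*105)*(1/47683) = (-11423 + 4410)*(1/47683) = -7013*1/47683 = -7013/47683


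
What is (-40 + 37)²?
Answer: 9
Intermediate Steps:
(-40 + 37)² = (-3)² = 9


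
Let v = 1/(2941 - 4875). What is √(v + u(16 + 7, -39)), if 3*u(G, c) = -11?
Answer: I*√123449154/5802 ≈ 1.915*I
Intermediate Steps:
u(G, c) = -11/3 (u(G, c) = (⅓)*(-11) = -11/3)
v = -1/1934 (v = 1/(-1934) = -1/1934 ≈ -0.00051706)
√(v + u(16 + 7, -39)) = √(-1/1934 - 11/3) = √(-21277/5802) = I*√123449154/5802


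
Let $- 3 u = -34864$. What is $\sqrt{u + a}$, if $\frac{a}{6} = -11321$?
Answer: $\frac{i \sqrt{506742}}{3} \approx 237.29 i$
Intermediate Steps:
$a = -67926$ ($a = 6 \left(-11321\right) = -67926$)
$u = \frac{34864}{3}$ ($u = \left(- \frac{1}{3}\right) \left(-34864\right) = \frac{34864}{3} \approx 11621.0$)
$\sqrt{u + a} = \sqrt{\frac{34864}{3} - 67926} = \sqrt{- \frac{168914}{3}} = \frac{i \sqrt{506742}}{3}$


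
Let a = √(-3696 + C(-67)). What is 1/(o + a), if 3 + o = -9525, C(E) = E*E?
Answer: -9528/90781991 - √793/90781991 ≈ -0.00010526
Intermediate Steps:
C(E) = E²
o = -9528 (o = -3 - 9525 = -9528)
a = √793 (a = √(-3696 + (-67)²) = √(-3696 + 4489) = √793 ≈ 28.160)
1/(o + a) = 1/(-9528 + √793)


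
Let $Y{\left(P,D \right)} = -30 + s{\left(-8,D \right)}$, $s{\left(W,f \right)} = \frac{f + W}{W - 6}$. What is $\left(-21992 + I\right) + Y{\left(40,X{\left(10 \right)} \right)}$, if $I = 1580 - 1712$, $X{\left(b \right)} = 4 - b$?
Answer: $-22153$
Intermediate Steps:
$s{\left(W,f \right)} = \frac{W + f}{-6 + W}$
$Y{\left(P,D \right)} = - \frac{206}{7} - \frac{D}{14}$ ($Y{\left(P,D \right)} = -30 + \frac{-8 + D}{-6 - 8} = -30 + \frac{-8 + D}{-14} = -30 - \frac{-8 + D}{14} = -30 - \left(- \frac{4}{7} + \frac{D}{14}\right) = - \frac{206}{7} - \frac{D}{14}$)
$I = -132$ ($I = 1580 - 1712 = -132$)
$\left(-21992 + I\right) + Y{\left(40,X{\left(10 \right)} \right)} = \left(-21992 - 132\right) - \left(\frac{206}{7} + \frac{4 - 10}{14}\right) = -22124 - \left(\frac{206}{7} + \frac{4 - 10}{14}\right) = -22124 - 29 = -22153$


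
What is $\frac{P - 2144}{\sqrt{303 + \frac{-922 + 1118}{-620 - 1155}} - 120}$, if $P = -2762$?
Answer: $\frac{94998000}{2274761} + \frac{2230 \sqrt{38171659}}{2274761} \approx 47.818$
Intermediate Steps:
$\frac{P - 2144}{\sqrt{303 + \frac{-922 + 1118}{-620 - 1155}} - 120} = \frac{-2762 - 2144}{\sqrt{303 + \frac{-922 + 1118}{-620 - 1155}} - 120} = - \frac{4906}{\sqrt{303 + \frac{196}{-1775}} - 120} = - \frac{4906}{\sqrt{303 + 196 \left(- \frac{1}{1775}\right)} - 120} = - \frac{4906}{\sqrt{303 - \frac{196}{1775}} - 120} = - \frac{4906}{\sqrt{\frac{537629}{1775}} - 120} = - \frac{4906}{\frac{\sqrt{38171659}}{355} - 120} = - \frac{4906}{-120 + \frac{\sqrt{38171659}}{355}}$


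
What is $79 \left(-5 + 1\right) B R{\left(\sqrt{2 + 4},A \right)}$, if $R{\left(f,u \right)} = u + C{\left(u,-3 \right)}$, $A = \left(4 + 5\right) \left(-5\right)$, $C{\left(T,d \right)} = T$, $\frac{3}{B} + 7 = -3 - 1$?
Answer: $- \frac{85320}{11} \approx -7756.4$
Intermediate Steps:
$B = - \frac{3}{11}$ ($B = \frac{3}{-7 - 4} = \frac{3}{-11} = 3 \left(- \frac{1}{11}\right) = - \frac{3}{11} \approx -0.27273$)
$A = -45$ ($A = 9 \left(-5\right) = -45$)
$R{\left(f,u \right)} = 2 u$ ($R{\left(f,u \right)} = u + u = 2 u$)
$79 \left(-5 + 1\right) B R{\left(\sqrt{2 + 4},A \right)} = 79 \left(-5 + 1\right) \left(- \frac{3}{11}\right) 2 \left(-45\right) = 79 \left(\left(-4\right) \left(- \frac{3}{11}\right)\right) \left(-90\right) = 79 \cdot \frac{12}{11} \left(-90\right) = \frac{948}{11} \left(-90\right) = - \frac{85320}{11}$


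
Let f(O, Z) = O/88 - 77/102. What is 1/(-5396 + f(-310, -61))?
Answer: -2244/12118223 ≈ -0.00018518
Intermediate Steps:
f(O, Z) = -77/102 + O/88 (f(O, Z) = O*(1/88) - 77*1/102 = O/88 - 77/102 = -77/102 + O/88)
1/(-5396 + f(-310, -61)) = 1/(-5396 + (-77/102 + (1/88)*(-310))) = 1/(-5396 + (-77/102 - 155/44)) = 1/(-5396 - 9599/2244) = 1/(-12118223/2244) = -2244/12118223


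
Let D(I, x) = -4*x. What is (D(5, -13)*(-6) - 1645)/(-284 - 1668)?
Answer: 1957/1952 ≈ 1.0026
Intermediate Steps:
(D(5, -13)*(-6) - 1645)/(-284 - 1668) = (-4*(-13)*(-6) - 1645)/(-284 - 1668) = (52*(-6) - 1645)/(-1952) = (-312 - 1645)*(-1/1952) = -1957*(-1/1952) = 1957/1952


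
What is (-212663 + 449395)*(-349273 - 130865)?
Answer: -113664029016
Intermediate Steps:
(-212663 + 449395)*(-349273 - 130865) = 236732*(-480138) = -113664029016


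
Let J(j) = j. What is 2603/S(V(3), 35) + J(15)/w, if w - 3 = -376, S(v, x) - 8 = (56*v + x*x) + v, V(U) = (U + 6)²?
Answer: 883169/2182050 ≈ 0.40474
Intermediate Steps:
V(U) = (6 + U)²
S(v, x) = 8 + x² + 57*v (S(v, x) = 8 + ((56*v + x*x) + v) = 8 + ((56*v + x²) + v) = 8 + ((x² + 56*v) + v) = 8 + (x² + 57*v) = 8 + x² + 57*v)
w = -373 (w = 3 - 376 = -373)
2603/S(V(3), 35) + J(15)/w = 2603/(8 + 35² + 57*(6 + 3)²) + 15/(-373) = 2603/(8 + 1225 + 57*9²) + 15*(-1/373) = 2603/(8 + 1225 + 57*81) - 15/373 = 2603/(8 + 1225 + 4617) - 15/373 = 2603/5850 - 15/373 = 883169/2182050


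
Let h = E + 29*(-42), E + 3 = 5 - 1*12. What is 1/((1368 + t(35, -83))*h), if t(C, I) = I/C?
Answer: -35/58694716 ≈ -5.9631e-7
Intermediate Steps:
E = -10 (E = -3 + (5 - 1*12) = -3 + (5 - 12) = -3 - 7 = -10)
h = -1228 (h = -10 + 29*(-42) = -10 - 1218 = -1228)
1/((1368 + t(35, -83))*h) = 1/((1368 - 83/35)*(-1228)) = -1/1228/(1368 - 83*1/35) = -1/1228/(1368 - 83/35) = -1/1228/(47797/35) = (35/47797)*(-1/1228) = -35/58694716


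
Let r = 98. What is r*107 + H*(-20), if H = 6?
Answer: 10366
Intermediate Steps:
r*107 + H*(-20) = 98*107 + 6*(-20) = 10486 - 120 = 10366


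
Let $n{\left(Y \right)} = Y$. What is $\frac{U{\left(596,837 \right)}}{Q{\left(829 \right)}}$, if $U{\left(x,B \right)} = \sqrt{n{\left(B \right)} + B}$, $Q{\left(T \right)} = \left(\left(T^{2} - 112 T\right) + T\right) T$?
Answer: $\frac{3 \sqrt{186}}{493439038} \approx 8.2917 \cdot 10^{-8}$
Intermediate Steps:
$Q{\left(T \right)} = T \left(T^{2} - 111 T\right)$ ($Q{\left(T \right)} = \left(T^{2} - 111 T\right) T = T \left(T^{2} - 111 T\right)$)
$U{\left(x,B \right)} = \sqrt{2} \sqrt{B}$ ($U{\left(x,B \right)} = \sqrt{B + B} = \sqrt{2 B} = \sqrt{2} \sqrt{B}$)
$\frac{U{\left(596,837 \right)}}{Q{\left(829 \right)}} = \frac{\sqrt{2} \sqrt{837}}{829^{2} \left(-111 + 829\right)} = \frac{\sqrt{2} \cdot 3 \sqrt{93}}{687241 \cdot 718} = \frac{3 \sqrt{186}}{493439038}$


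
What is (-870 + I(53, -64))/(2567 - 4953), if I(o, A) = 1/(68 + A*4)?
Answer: 163561/448568 ≈ 0.36463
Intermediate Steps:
I(o, A) = 1/(68 + 4*A)
(-870 + I(53, -64))/(2567 - 4953) = (-870 + 1/(4*(17 - 64)))/(2567 - 4953) = (-870 + (1/4)/(-47))/(-2386) = (-870 + (1/4)*(-1/47))*(-1/2386) = (-870 - 1/188)*(-1/2386) = -163561/188*(-1/2386) = 163561/448568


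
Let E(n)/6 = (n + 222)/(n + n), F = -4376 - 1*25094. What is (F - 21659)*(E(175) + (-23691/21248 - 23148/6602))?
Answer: -1370965885928847/12274438400 ≈ -1.1169e+5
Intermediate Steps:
F = -29470 (F = -4376 - 25094 = -29470)
E(n) = 3*(222 + n)/n (E(n) = 6*((n + 222)/(n + n)) = 6*((222 + n)/((2*n))) = 6*((222 + n)*(1/(2*n))) = 6*((222 + n)/(2*n)) = 3*(222 + n)/n)
(F - 21659)*(E(175) + (-23691/21248 - 23148/6602)) = (-29470 - 21659)*((3 + 666/175) + (-23691/21248 - 23148/6602)) = -51129*((3 + 666*(1/175)) + (-23691*1/21248 - 23148*1/6602)) = -51129*((3 + 666/175) + (-23691/21248 - 11574/3301)) = -51129*(1191/175 - 324128343/70139648) = -51129*26813860743/12274438400 = -1370965885928847/12274438400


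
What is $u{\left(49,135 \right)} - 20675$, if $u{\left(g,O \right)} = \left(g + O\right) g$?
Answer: $-11659$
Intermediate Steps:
$u{\left(g,O \right)} = g \left(O + g\right)$ ($u{\left(g,O \right)} = \left(O + g\right) g = g \left(O + g\right)$)
$u{\left(49,135 \right)} - 20675 = 49 \left(135 + 49\right) - 20675 = 49 \cdot 184 - 20675 = 9016 - 20675 = -11659$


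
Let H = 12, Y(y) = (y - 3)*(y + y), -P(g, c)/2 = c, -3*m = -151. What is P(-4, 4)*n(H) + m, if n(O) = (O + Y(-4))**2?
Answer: -110825/3 ≈ -36942.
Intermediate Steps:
m = 151/3 (m = -1/3*(-151) = 151/3 ≈ 50.333)
P(g, c) = -2*c
Y(y) = 2*y*(-3 + y) (Y(y) = (-3 + y)*(2*y) = 2*y*(-3 + y))
n(O) = (56 + O)**2 (n(O) = (O + 2*(-4)*(-3 - 4))**2 = (O + 2*(-4)*(-7))**2 = (O + 56)**2 = (56 + O)**2)
P(-4, 4)*n(H) + m = (-2*4)*(56 + 12)**2 + 151/3 = -8*68**2 + 151/3 = -8*4624 + 151/3 = -36992 + 151/3 = -110825/3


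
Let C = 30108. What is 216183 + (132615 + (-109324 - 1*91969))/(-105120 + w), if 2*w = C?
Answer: 9735403378/45033 ≈ 2.1618e+5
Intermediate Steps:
w = 15054 (w = (½)*30108 = 15054)
216183 + (132615 + (-109324 - 1*91969))/(-105120 + w) = 216183 + (132615 + (-109324 - 1*91969))/(-105120 + 15054) = 216183 + (132615 + (-109324 - 91969))/(-90066) = 216183 + (132615 - 201293)*(-1/90066) = 216183 - 68678*(-1/90066) = 216183 + 34339/45033 = 9735403378/45033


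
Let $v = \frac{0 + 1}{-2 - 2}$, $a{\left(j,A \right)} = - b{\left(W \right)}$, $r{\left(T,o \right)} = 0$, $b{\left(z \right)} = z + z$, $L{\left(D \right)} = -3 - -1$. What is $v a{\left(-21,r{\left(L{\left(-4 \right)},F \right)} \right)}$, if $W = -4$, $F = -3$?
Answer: $-2$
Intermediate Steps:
$L{\left(D \right)} = -2$ ($L{\left(D \right)} = -3 + 1 = -2$)
$b{\left(z \right)} = 2 z$
$a{\left(j,A \right)} = 8$ ($a{\left(j,A \right)} = - 2 \left(-4\right) = \left(-1\right) \left(-8\right) = 8$)
$v = - \frac{1}{4}$ ($v = 1 \frac{1}{-4} = 1 \left(- \frac{1}{4}\right) = - \frac{1}{4} \approx -0.25$)
$v a{\left(-21,r{\left(L{\left(-4 \right)},F \right)} \right)} = \left(- \frac{1}{4}\right) 8 = -2$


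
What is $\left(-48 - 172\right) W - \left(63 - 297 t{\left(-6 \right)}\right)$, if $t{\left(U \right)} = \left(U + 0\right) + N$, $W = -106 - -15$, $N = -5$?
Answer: $16690$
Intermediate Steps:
$W = -91$ ($W = -106 + 15 = -91$)
$t{\left(U \right)} = -5 + U$ ($t{\left(U \right)} = \left(U + 0\right) - 5 = U - 5 = -5 + U$)
$\left(-48 - 172\right) W - \left(63 - 297 t{\left(-6 \right)}\right) = \left(-48 - 172\right) \left(-91\right) - \left(63 - 297 \left(-5 - 6\right)\right) = \left(-220\right) \left(-91\right) - \left(63 - -3267\right) = 20020 - \left(63 + 3267\right) = 20020 - 3330 = 16690$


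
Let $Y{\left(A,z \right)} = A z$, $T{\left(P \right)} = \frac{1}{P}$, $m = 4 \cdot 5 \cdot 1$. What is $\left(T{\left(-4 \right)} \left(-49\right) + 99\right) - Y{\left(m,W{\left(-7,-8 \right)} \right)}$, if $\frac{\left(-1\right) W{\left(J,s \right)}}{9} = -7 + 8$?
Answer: $\frac{1165}{4} \approx 291.25$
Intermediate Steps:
$W{\left(J,s \right)} = -9$ ($W{\left(J,s \right)} = - 9 \left(-7 + 8\right) = \left(-9\right) 1 = -9$)
$m = 20$ ($m = 20 \cdot 1 = 20$)
$\left(T{\left(-4 \right)} \left(-49\right) + 99\right) - Y{\left(m,W{\left(-7,-8 \right)} \right)} = \left(\frac{1}{-4} \left(-49\right) + 99\right) - 20 \left(-9\right) = \left(\left(- \frac{1}{4}\right) \left(-49\right) + 99\right) - -180 = \left(\frac{49}{4} + 99\right) + 180 = \frac{445}{4} + 180 = \frac{1165}{4}$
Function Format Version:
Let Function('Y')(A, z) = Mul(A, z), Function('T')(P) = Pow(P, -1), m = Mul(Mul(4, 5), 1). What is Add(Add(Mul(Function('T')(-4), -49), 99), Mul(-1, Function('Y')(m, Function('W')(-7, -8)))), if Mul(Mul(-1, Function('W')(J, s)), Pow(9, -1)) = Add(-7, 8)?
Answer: Rational(1165, 4) ≈ 291.25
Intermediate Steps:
Function('W')(J, s) = -9 (Function('W')(J, s) = Mul(-9, Add(-7, 8)) = Mul(-9, 1) = -9)
m = 20 (m = Mul(20, 1) = 20)
Add(Add(Mul(Function('T')(-4), -49), 99), Mul(-1, Function('Y')(m, Function('W')(-7, -8)))) = Add(Add(Mul(Pow(-4, -1), -49), 99), Mul(-1, Mul(20, -9))) = Add(Add(Mul(Rational(-1, 4), -49), 99), Mul(-1, -180)) = Add(Add(Rational(49, 4), 99), 180) = Add(Rational(445, 4), 180) = Rational(1165, 4)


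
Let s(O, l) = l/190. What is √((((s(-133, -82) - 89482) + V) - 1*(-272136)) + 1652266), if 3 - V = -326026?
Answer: √19502560830/95 ≈ 1470.0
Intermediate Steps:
V = 326029 (V = 3 - 1*(-326026) = 3 + 326026 = 326029)
s(O, l) = l/190 (s(O, l) = l*(1/190) = l/190)
√((((s(-133, -82) - 89482) + V) - 1*(-272136)) + 1652266) = √(((((1/190)*(-82) - 89482) + 326029) - 1*(-272136)) + 1652266) = √((((-41/95 - 89482) + 326029) + 272136) + 1652266) = √(((-8500831/95 + 326029) + 272136) + 1652266) = √((22471924/95 + 272136) + 1652266) = √(48324844/95 + 1652266) = √(205290114/95) = √19502560830/95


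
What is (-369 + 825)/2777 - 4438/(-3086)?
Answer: 6865771/4284911 ≈ 1.6023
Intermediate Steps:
(-369 + 825)/2777 - 4438/(-3086) = 456*(1/2777) - 4438*(-1/3086) = 456/2777 + 2219/1543 = 6865771/4284911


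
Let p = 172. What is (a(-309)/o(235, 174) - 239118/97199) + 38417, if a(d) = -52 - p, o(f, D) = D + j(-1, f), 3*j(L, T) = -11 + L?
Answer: 317366777237/8261915 ≈ 38413.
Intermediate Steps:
j(L, T) = -11/3 + L/3 (j(L, T) = (-11 + L)/3 = -11/3 + L/3)
o(f, D) = -4 + D (o(f, D) = D + (-11/3 + (⅓)*(-1)) = D + (-11/3 - ⅓) = D - 4 = -4 + D)
a(d) = -224 (a(d) = -52 - 1*172 = -52 - 172 = -224)
(a(-309)/o(235, 174) - 239118/97199) + 38417 = (-224/(-4 + 174) - 239118/97199) + 38417 = (-224/170 - 239118*1/97199) + 38417 = (-224*1/170 - 239118/97199) + 38417 = (-112/85 - 239118/97199) + 38417 = -31211318/8261915 + 38417 = 317366777237/8261915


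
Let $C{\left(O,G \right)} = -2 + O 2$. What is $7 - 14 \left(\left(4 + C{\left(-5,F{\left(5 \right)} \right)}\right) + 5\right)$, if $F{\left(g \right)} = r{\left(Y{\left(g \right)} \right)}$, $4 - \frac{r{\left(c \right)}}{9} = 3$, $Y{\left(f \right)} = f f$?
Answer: $49$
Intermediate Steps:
$Y{\left(f \right)} = f^{2}$
$r{\left(c \right)} = 9$ ($r{\left(c \right)} = 36 - 27 = 9$)
$F{\left(g \right)} = 9$
$C{\left(O,G \right)} = -2 + 2 O$
$7 - 14 \left(\left(4 + C{\left(-5,F{\left(5 \right)} \right)}\right) + 5\right) = 7 - 14 \left(\left(4 + \left(-2 + 2 \left(-5\right)\right)\right) + 5\right) = 7 - 14 \left(\left(4 - 12\right) + 5\right) = 7 - 14 \left(-8 + 5\right) = 7 - -42 = 7 + 42 = 49$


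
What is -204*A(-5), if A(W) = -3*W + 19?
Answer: -6936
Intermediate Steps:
A(W) = 19 - 3*W
-204*A(-5) = -204*(19 - 3*(-5)) = -204*(19 + 15) = -204*34 = -6936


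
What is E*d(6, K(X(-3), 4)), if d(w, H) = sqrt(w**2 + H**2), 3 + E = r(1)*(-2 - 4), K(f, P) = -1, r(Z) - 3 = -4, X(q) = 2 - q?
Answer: 3*sqrt(37) ≈ 18.248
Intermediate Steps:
r(Z) = -1 (r(Z) = 3 - 4 = -1)
E = 3 (E = -3 - (-2 - 4) = -3 - 1*(-6) = -3 + 6 = 3)
d(w, H) = sqrt(H**2 + w**2)
E*d(6, K(X(-3), 4)) = 3*sqrt((-1)**2 + 6**2) = 3*sqrt(1 + 36) = 3*sqrt(37)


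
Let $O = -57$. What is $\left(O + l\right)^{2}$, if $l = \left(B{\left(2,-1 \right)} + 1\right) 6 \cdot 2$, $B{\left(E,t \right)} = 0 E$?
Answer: $2025$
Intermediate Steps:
$B{\left(E,t \right)} = 0$
$l = 12$ ($l = \left(0 + 1\right) 6 \cdot 2 = 1 \cdot 12 = 12$)
$\left(O + l\right)^{2} = \left(-57 + 12\right)^{2} = \left(-45\right)^{2} = 2025$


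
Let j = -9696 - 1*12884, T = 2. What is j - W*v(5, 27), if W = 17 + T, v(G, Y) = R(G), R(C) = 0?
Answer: -22580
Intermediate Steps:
v(G, Y) = 0
j = -22580 (j = -9696 - 12884 = -22580)
W = 19 (W = 17 + 2 = 19)
j - W*v(5, 27) = -22580 - 19*0 = -22580 - 1*0 = -22580 + 0 = -22580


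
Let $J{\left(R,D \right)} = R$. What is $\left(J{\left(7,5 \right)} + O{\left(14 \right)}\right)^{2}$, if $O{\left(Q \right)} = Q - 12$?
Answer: $81$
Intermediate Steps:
$O{\left(Q \right)} = -12 + Q$ ($O{\left(Q \right)} = Q - 12 = -12 + Q$)
$\left(J{\left(7,5 \right)} + O{\left(14 \right)}\right)^{2} = \left(7 + \left(-12 + 14\right)\right)^{2} = \left(7 + 2\right)^{2} = 9^{2} = 81$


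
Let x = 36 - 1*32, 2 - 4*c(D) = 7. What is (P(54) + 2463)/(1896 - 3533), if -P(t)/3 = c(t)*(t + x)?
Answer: -5361/3274 ≈ -1.6374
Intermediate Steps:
c(D) = -5/4 (c(D) = 1/2 - 1/4*7 = 1/2 - 7/4 = -5/4)
x = 4 (x = 36 - 32 = 4)
P(t) = 15 + 15*t/4 (P(t) = -(-15)*(t + 4)/4 = -(-15)*(4 + t)/4 = -3*(-5 - 5*t/4) = 15 + 15*t/4)
(P(54) + 2463)/(1896 - 3533) = ((15 + (15/4)*54) + 2463)/(1896 - 3533) = ((15 + 405/2) + 2463)/(-1637) = (435/2 + 2463)*(-1/1637) = (5361/2)*(-1/1637) = -5361/3274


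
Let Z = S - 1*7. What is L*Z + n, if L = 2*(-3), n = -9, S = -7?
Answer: 75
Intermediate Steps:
Z = -14 (Z = -7 - 1*7 = -7 - 7 = -14)
L = -6
L*Z + n = -6*(-14) - 9 = 84 - 9 = 75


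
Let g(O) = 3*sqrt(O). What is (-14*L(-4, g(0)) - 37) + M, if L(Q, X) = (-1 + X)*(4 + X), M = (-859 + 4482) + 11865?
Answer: 15507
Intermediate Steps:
M = 15488 (M = 3623 + 11865 = 15488)
(-14*L(-4, g(0)) - 37) + M = (-14*(-4 + (3*sqrt(0))**2 + 3*(3*sqrt(0))) - 37) + 15488 = (-14*(-4 + (3*0)**2 + 3*(3*0)) - 37) + 15488 = (-14*(-4 + 0**2 + 3*0) - 37) + 15488 = (-14*(-4 + 0 + 0) - 37) + 15488 = (-14*(-4) - 37) + 15488 = (56 - 37) + 15488 = 19 + 15488 = 15507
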